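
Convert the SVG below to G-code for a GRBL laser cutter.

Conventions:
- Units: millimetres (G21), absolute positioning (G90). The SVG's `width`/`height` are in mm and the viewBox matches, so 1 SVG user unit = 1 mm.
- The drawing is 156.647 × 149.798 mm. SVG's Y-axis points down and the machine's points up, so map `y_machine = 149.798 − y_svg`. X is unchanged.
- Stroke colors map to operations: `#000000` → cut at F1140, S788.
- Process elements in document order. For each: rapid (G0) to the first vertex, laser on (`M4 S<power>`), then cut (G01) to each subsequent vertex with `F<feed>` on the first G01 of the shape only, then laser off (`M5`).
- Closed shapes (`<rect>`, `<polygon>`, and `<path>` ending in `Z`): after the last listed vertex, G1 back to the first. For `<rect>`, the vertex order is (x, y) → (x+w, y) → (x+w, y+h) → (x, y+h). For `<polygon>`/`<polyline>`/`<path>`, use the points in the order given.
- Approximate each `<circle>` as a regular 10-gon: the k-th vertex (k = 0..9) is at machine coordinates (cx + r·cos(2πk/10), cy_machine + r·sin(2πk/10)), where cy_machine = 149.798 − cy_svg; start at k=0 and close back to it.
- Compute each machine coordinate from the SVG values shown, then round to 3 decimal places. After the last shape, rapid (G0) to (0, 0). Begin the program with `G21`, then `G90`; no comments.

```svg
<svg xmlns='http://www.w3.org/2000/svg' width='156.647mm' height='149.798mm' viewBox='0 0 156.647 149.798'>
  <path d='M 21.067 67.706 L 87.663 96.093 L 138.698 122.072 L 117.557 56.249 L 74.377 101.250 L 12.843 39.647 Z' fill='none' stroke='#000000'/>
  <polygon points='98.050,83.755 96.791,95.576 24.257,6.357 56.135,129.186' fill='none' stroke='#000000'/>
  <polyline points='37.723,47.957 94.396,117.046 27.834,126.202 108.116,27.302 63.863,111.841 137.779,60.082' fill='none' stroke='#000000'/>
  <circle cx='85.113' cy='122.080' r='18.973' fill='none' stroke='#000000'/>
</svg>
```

Since the viewBox matches the mm dimensions, user units are millimetres directly. The only transform is the Y-flip y_m = 149.798 − y_svg.

Shape 1 is a closed polygon drawn with `<path>`. Its stroke #000000 means cut at S788, F1140. After flipping Y the toolpath is (21.067,82.092) → (87.663,53.705) → (138.698,27.726) → (117.557,93.549) → (74.377,48.548) → (12.843,110.151) → (21.067,82.092), returning to the start.

Shape 2 is a closed polygon drawn with `<polygon>`. Its stroke #000000 means cut at S788, F1140. After flipping Y the toolpath is (98.050,66.043) → (96.791,54.222) → (24.257,143.441) → (56.135,20.612) → (98.050,66.043), returning to the start.

Shape 3 is a open polyline drawn with `<polyline>`. Its stroke #000000 means cut at S788, F1140. After flipping Y the toolpath is (37.723,101.841) → (94.396,32.752) → (27.834,23.596) → (108.116,122.496) → (63.863,37.957) → (137.779,89.716).

Shape 4 is a circle drawn with `<circle>`. Its stroke #000000 means cut at S788, F1140. After flipping Y the toolpath is (104.086,27.718) → (100.462,38.870) → (90.976,45.762) → (79.250,45.762) → (69.764,38.870) → (66.140,27.718) → (69.764,16.566) → (79.250,9.674) → (90.976,9.674) → (100.462,16.566) → (104.086,27.718), returning to the start.

G21
G90
G0 X21.067 Y82.092
M4 S788
G01 X87.663 Y53.705 F1140
G01 X138.698 Y27.726
G01 X117.557 Y93.549
G01 X74.377 Y48.548
G01 X12.843 Y110.151
G01 X21.067 Y82.092
M5
G0 X98.050 Y66.043
M4 S788
G01 X96.791 Y54.222 F1140
G01 X24.257 Y143.441
G01 X56.135 Y20.612
G01 X98.050 Y66.043
M5
G0 X37.723 Y101.841
M4 S788
G01 X94.396 Y32.752 F1140
G01 X27.834 Y23.596
G01 X108.116 Y122.496
G01 X63.863 Y37.957
G01 X137.779 Y89.716
M5
G0 X104.086 Y27.718
M4 S788
G01 X100.462 Y38.870 F1140
G01 X90.976 Y45.762
G01 X79.250 Y45.762
G01 X69.764 Y38.870
G01 X66.140 Y27.718
G01 X69.764 Y16.566
G01 X79.250 Y9.674
G01 X90.976 Y9.674
G01 X100.462 Y16.566
G01 X104.086 Y27.718
M5
G0 X0.000 Y0.000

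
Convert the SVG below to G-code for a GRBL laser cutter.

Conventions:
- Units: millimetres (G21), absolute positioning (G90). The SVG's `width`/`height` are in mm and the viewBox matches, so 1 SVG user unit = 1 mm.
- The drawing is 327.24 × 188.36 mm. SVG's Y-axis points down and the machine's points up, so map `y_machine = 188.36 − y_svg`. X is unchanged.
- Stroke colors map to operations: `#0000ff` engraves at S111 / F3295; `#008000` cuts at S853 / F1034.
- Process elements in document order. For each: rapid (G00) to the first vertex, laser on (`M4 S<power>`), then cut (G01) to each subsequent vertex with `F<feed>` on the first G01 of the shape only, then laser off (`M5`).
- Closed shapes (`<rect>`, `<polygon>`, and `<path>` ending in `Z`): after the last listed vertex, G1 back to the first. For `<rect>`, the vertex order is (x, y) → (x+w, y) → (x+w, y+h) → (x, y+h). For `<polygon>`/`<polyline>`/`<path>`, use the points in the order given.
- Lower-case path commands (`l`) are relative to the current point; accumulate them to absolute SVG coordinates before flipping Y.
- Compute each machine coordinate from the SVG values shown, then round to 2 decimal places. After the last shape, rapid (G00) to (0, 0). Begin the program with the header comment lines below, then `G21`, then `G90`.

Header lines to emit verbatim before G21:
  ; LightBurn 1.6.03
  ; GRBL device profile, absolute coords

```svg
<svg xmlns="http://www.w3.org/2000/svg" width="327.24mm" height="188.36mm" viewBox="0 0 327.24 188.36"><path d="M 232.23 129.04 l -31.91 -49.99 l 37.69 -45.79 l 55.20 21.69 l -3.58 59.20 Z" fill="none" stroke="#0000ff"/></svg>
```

; LightBurn 1.6.03
; GRBL device profile, absolute coords
G21
G90
G00 X232.23 Y59.32
M4 S111
G01 X200.32 Y109.31 F3295
G01 X238.01 Y155.10
G01 X293.21 Y133.41
G01 X289.63 Y74.21
G01 X232.23 Y59.32
M5
G00 X0.00 Y0.00

Since the viewBox matches the mm dimensions, user units are millimetres directly. The only transform is the Y-flip y_m = 188.36 − y_svg.

Shape 1 is a regular polygon drawn with `<path>`. Its stroke #0000ff means engrave at S111, F3295. After flipping Y the toolpath is (232.23,59.32) → (200.32,109.31) → (238.01,155.10) → (293.21,133.41) → (289.63,74.21) → (232.23,59.32), returning to the start.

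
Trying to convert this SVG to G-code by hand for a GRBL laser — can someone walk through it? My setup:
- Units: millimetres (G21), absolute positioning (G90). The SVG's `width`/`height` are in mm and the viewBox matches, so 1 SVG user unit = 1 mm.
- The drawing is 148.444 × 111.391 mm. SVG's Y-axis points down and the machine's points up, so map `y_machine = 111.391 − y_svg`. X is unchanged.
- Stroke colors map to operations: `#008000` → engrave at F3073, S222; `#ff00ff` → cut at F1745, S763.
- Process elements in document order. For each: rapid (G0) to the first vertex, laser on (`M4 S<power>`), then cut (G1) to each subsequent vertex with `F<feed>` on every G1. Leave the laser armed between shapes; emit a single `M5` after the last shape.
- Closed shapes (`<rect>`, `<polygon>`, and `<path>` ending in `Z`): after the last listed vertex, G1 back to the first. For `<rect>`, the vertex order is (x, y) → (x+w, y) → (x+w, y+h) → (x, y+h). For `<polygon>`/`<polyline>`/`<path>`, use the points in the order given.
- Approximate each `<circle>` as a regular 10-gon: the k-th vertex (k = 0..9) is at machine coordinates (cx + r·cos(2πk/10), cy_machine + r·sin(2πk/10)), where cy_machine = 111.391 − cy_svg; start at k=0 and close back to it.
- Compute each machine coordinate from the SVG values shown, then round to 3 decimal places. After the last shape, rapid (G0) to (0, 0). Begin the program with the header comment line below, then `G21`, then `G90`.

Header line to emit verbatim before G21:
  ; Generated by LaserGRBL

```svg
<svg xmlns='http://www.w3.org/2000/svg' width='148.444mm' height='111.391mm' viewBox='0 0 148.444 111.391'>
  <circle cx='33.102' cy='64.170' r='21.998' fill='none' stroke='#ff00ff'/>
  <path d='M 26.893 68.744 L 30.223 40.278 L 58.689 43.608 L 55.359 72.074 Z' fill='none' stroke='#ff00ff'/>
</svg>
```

1 u = 1 mm; y_m = 111.391 − y.

[1] `<circle>` circle, #ff00ff→cut S763 F1745: (55.100,47.221) → (50.899,60.151) → (39.900,68.142) → (26.304,68.142) → (15.305,60.151) → (11.104,47.221) → (15.305,34.291) → (26.304,26.300) → (39.900,26.300) → (50.899,34.291) → (55.100,47.221) (closed)

[2] `<path>` regular polygon, #ff00ff→cut S763 F1745: (26.893,42.647) → (30.223,71.113) → (58.689,67.783) → (55.359,39.317) → (26.893,42.647) (closed)

; Generated by LaserGRBL
G21
G90
G0 X55.100 Y47.221
M4 S763
G1 X50.899 Y60.151 F1745
G1 X39.900 Y68.142 F1745
G1 X26.304 Y68.142 F1745
G1 X15.305 Y60.151 F1745
G1 X11.104 Y47.221 F1745
G1 X15.305 Y34.291 F1745
G1 X26.304 Y26.300 F1745
G1 X39.900 Y26.300 F1745
G1 X50.899 Y34.291 F1745
G1 X55.100 Y47.221 F1745
G0 X26.893 Y42.647
M4 S763
G1 X30.223 Y71.113 F1745
G1 X58.689 Y67.783 F1745
G1 X55.359 Y39.317 F1745
G1 X26.893 Y42.647 F1745
M5
G0 X0.000 Y0.000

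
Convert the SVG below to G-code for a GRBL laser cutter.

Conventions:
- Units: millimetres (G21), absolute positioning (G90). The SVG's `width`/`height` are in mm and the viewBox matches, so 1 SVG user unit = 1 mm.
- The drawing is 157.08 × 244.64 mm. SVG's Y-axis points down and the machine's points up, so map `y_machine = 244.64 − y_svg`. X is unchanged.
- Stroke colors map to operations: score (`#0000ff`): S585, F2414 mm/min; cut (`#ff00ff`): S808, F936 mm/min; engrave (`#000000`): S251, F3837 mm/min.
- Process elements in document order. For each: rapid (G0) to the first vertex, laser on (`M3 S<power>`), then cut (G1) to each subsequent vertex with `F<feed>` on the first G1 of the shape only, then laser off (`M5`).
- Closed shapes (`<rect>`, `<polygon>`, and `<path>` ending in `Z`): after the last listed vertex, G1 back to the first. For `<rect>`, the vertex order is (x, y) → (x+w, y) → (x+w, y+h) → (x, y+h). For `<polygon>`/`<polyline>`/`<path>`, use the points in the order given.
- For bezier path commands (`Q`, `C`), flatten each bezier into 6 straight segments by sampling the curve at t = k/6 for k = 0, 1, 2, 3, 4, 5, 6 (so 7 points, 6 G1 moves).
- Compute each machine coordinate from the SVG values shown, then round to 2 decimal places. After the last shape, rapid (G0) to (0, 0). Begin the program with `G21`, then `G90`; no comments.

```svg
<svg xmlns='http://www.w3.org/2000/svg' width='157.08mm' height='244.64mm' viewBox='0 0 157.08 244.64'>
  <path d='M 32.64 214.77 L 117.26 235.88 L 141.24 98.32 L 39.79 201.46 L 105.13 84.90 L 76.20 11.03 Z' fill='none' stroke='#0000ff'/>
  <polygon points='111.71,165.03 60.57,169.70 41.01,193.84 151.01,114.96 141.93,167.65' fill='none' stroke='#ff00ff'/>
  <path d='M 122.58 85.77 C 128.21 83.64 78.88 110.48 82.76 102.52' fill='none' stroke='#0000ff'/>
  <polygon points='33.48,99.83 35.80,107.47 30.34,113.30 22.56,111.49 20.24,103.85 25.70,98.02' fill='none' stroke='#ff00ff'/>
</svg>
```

Since the viewBox matches the mm dimensions, user units are millimetres directly. The only transform is the Y-flip y_m = 244.64 − y_svg.

Shape 1 is a closed polygon drawn with `<path>`. Its stroke #0000ff means score at S585, F2414. After flipping Y the toolpath is (32.64,29.87) → (117.26,8.76) → (141.24,146.32) → (39.79,43.18) → (105.13,159.74) → (76.20,233.61) → (32.64,29.87), returning to the start.

Shape 2 is a closed polygon drawn with `<polygon>`. Its stroke #ff00ff means cut at S808, F936. After flipping Y the toolpath is (111.71,79.61) → (60.57,74.94) → (41.01,50.80) → (151.01,129.68) → (141.93,76.99) → (111.71,79.61), returning to the start.

Shape 3 is a cubic bezier drawn with `<path>`. Its stroke #0000ff means score at S585, F2414. After flipping Y the toolpath is (122.58,158.87) → (121.32,157.82) → (113.90,153.71) → (103.33,148.31) → (92.61,143.40) → (84.75,140.74) → (82.76,142.12).

Shape 4 is a regular polygon drawn with `<polygon>`. Its stroke #ff00ff means cut at S808, F936. After flipping Y the toolpath is (33.48,144.81) → (35.80,137.17) → (30.34,131.34) → (22.56,133.15) → (20.24,140.79) → (25.70,146.62) → (33.48,144.81), returning to the start.

G21
G90
G0 X32.64 Y29.87
M3 S585
G1 X117.26 Y8.76 F2414
G1 X141.24 Y146.32
G1 X39.79 Y43.18
G1 X105.13 Y159.74
G1 X76.20 Y233.61
G1 X32.64 Y29.87
M5
G0 X111.71 Y79.61
M3 S808
G1 X60.57 Y74.94 F936
G1 X41.01 Y50.80
G1 X151.01 Y129.68
G1 X141.93 Y76.99
G1 X111.71 Y79.61
M5
G0 X122.58 Y158.87
M3 S585
G1 X121.32 Y157.82 F2414
G1 X113.90 Y153.71
G1 X103.33 Y148.31
G1 X92.61 Y143.40
G1 X84.75 Y140.74
G1 X82.76 Y142.12
M5
G0 X33.48 Y144.81
M3 S808
G1 X35.80 Y137.17 F936
G1 X30.34 Y131.34
G1 X22.56 Y133.15
G1 X20.24 Y140.79
G1 X25.70 Y146.62
G1 X33.48 Y144.81
M5
G0 X0.00 Y0.00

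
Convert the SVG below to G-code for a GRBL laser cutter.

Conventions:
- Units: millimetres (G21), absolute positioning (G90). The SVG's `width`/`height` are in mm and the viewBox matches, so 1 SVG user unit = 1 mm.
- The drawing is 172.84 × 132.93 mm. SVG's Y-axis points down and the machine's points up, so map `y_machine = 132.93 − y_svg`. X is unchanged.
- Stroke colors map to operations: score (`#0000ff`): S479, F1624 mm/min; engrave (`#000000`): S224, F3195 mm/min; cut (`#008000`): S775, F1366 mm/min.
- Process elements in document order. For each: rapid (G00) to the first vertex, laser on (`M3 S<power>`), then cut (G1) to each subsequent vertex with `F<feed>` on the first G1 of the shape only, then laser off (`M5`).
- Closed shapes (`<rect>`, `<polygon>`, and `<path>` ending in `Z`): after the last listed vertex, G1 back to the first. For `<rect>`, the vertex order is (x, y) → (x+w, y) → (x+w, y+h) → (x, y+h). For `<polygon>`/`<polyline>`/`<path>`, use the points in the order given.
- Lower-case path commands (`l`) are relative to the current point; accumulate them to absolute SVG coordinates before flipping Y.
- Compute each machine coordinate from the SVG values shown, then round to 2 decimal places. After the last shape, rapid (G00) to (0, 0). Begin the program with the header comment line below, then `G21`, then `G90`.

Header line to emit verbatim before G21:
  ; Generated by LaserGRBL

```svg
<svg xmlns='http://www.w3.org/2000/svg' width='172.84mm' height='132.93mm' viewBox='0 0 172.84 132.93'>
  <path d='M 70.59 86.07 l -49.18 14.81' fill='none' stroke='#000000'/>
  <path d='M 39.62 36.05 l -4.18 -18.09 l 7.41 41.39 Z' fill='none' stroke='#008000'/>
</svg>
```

Since the viewBox matches the mm dimensions, user units are millimetres directly. The only transform is the Y-flip y_m = 132.93 − y_svg.

Shape 1 is a line segment drawn with `<path>`. Its stroke #000000 means engrave at S224, F3195. After flipping Y the toolpath is (70.59,46.86) → (21.41,32.05).

Shape 2 is a closed polygon drawn with `<path>`. Its stroke #008000 means cut at S775, F1366. After flipping Y the toolpath is (39.62,96.88) → (35.44,114.97) → (42.85,73.58) → (39.62,96.88), returning to the start.

; Generated by LaserGRBL
G21
G90
G00 X70.59 Y46.86
M3 S224
G1 X21.41 Y32.05 F3195
M5
G00 X39.62 Y96.88
M3 S775
G1 X35.44 Y114.97 F1366
G1 X42.85 Y73.58
G1 X39.62 Y96.88
M5
G00 X0.00 Y0.00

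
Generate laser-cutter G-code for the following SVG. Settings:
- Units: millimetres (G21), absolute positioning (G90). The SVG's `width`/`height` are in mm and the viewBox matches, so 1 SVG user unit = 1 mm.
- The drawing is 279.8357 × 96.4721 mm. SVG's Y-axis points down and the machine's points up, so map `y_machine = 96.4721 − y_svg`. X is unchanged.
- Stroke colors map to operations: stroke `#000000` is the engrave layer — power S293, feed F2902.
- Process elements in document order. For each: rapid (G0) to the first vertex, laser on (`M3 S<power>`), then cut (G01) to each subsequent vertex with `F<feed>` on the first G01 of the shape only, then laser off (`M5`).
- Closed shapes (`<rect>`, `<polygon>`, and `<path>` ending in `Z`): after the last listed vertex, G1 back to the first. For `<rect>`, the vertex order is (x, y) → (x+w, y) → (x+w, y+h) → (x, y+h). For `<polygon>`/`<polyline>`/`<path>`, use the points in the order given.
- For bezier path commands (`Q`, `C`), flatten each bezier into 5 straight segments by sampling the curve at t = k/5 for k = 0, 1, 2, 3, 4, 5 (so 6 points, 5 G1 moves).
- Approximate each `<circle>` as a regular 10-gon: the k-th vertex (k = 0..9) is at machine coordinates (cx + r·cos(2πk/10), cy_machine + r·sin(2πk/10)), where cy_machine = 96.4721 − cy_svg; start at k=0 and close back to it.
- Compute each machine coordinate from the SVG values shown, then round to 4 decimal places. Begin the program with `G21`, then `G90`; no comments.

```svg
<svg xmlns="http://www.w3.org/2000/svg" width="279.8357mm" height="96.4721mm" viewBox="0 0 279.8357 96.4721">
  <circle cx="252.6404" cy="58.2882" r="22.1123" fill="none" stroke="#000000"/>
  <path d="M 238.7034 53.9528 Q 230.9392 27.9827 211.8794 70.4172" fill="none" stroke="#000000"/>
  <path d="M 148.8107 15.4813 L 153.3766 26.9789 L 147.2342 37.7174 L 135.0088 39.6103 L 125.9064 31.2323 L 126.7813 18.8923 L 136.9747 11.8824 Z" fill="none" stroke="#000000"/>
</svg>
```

G21
G90
G0 X274.7527 Y38.1839
M3 S293
G01 X270.5296 Y51.1812 F2902
G01 X259.4735 Y59.2139
G01 X245.8073 Y59.2139
G01 X234.7512 Y51.1812
G01 X230.5281 Y38.1839
G01 X234.7512 Y25.1866
G01 X245.8073 Y17.1539
G01 X259.4735 Y17.1539
G01 X270.5296 Y25.1866
G01 X274.7527 Y38.1839
M5
G0 X238.7034 Y42.5193
M3 S293
G01 X235.1459 Y50.1712 F2902
G01 X230.6847 Y52.3506
G01 X225.3199 Y49.0578
G01 X219.0515 Y40.2925
G01 X211.8794 Y26.0549
M5
G0 X148.8107 Y80.9908
M3 S293
G01 X153.3766 Y69.4932 F2902
G01 X147.2342 Y58.7547
G01 X135.0088 Y56.8618
G01 X125.9064 Y65.2398
G01 X126.7813 Y77.5798
G01 X136.9747 Y84.5897
G01 X148.8107 Y80.9908
M5

Since the viewBox matches the mm dimensions, user units are millimetres directly. The only transform is the Y-flip y_m = 96.4721 − y_svg.

Shape 1 is a circle drawn with `<circle>`. Its stroke #000000 means engrave at S293, F2902. After flipping Y the toolpath is (274.7527,38.1839) → (270.5296,51.1812) → (259.4735,59.2139) → (245.8073,59.2139) → (234.7512,51.1812) → (230.5281,38.1839) → (234.7512,25.1866) → (245.8073,17.1539) → (259.4735,17.1539) → (270.5296,25.1866) → (274.7527,38.1839), returning to the start.

Shape 2 is a quadratic bezier drawn with `<path>`. Its stroke #000000 means engrave at S293, F2902. After flipping Y the toolpath is (238.7034,42.5193) → (235.1459,50.1712) → (230.6847,52.3506) → (225.3199,49.0578) → (219.0515,40.2925) → (211.8794,26.0549).

Shape 3 is a regular polygon drawn with `<path>`. Its stroke #000000 means engrave at S293, F2902. After flipping Y the toolpath is (148.8107,80.9908) → (153.3766,69.4932) → (147.2342,58.7547) → (135.0088,56.8618) → (125.9064,65.2398) → (126.7813,77.5798) → (136.9747,84.5897) → (148.8107,80.9908), returning to the start.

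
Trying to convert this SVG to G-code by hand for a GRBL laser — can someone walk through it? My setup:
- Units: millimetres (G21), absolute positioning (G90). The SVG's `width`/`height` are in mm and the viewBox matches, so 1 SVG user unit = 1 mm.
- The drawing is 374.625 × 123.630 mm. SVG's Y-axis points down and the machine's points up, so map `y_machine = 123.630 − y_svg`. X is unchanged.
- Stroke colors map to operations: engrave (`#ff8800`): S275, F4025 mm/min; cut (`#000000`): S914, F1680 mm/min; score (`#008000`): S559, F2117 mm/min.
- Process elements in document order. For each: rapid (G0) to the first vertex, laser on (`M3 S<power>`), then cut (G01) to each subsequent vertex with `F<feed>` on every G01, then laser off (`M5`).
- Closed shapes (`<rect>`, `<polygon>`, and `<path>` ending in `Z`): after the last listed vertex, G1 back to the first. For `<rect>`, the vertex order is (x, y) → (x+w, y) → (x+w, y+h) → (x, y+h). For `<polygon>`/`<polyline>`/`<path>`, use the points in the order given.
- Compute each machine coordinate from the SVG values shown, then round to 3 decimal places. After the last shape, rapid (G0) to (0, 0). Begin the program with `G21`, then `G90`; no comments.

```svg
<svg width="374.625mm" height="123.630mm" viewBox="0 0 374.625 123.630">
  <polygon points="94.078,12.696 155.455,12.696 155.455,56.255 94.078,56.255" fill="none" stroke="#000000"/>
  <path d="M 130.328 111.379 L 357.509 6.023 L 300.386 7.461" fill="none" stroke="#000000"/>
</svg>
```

G21
G90
G0 X94.078 Y110.934
M3 S914
G01 X155.455 Y110.934 F1680
G01 X155.455 Y67.375 F1680
G01 X94.078 Y67.375 F1680
G01 X94.078 Y110.934 F1680
M5
G0 X130.328 Y12.251
M3 S914
G01 X357.509 Y117.607 F1680
G01 X300.386 Y116.169 F1680
M5
G0 X0.000 Y0.000

Since the viewBox matches the mm dimensions, user units are millimetres directly. The only transform is the Y-flip y_m = 123.630 − y_svg.

Shape 1 is a rectangle drawn with `<polygon>`. Its stroke #000000 means cut at S914, F1680. After flipping Y the toolpath is (94.078,110.934) → (155.455,110.934) → (155.455,67.375) → (94.078,67.375) → (94.078,110.934), returning to the start.

Shape 2 is a open polyline drawn with `<path>`. Its stroke #000000 means cut at S914, F1680. After flipping Y the toolpath is (130.328,12.251) → (357.509,117.607) → (300.386,116.169).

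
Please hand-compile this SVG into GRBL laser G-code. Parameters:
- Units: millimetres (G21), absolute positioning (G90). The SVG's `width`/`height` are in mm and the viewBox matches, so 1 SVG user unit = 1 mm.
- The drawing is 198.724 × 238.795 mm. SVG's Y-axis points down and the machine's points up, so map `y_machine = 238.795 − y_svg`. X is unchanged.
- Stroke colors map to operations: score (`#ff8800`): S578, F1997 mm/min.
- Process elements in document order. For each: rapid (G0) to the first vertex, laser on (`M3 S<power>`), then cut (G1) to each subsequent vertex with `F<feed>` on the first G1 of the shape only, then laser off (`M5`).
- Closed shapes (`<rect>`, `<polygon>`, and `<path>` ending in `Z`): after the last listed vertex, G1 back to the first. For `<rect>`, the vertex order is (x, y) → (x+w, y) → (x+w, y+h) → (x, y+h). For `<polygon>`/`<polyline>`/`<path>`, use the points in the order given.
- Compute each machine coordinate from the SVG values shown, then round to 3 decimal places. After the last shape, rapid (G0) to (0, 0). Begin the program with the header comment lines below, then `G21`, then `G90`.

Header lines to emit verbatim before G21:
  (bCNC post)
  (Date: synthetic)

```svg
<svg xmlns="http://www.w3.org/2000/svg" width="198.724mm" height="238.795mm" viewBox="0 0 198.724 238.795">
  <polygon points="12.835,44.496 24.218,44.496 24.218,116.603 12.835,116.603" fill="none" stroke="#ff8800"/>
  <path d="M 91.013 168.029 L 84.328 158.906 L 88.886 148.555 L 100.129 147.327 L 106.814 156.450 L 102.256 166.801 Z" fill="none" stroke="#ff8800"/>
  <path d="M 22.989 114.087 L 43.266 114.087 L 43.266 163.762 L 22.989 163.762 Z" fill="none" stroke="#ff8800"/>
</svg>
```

Since the viewBox matches the mm dimensions, user units are millimetres directly. The only transform is the Y-flip y_m = 238.795 − y_svg.

Shape 1 is a rectangle drawn with `<polygon>`. Its stroke #ff8800 means score at S578, F1997. After flipping Y the toolpath is (12.835,194.299) → (24.218,194.299) → (24.218,122.192) → (12.835,122.192) → (12.835,194.299), returning to the start.

Shape 2 is a regular polygon drawn with `<path>`. Its stroke #ff8800 means score at S578, F1997. After flipping Y the toolpath is (91.013,70.766) → (84.328,79.889) → (88.886,90.240) → (100.129,91.468) → (106.814,82.345) → (102.256,71.994) → (91.013,70.766), returning to the start.

Shape 3 is a rectangle drawn with `<path>`. Its stroke #ff8800 means score at S578, F1997. After flipping Y the toolpath is (22.989,124.708) → (43.266,124.708) → (43.266,75.033) → (22.989,75.033) → (22.989,124.708), returning to the start.

(bCNC post)
(Date: synthetic)
G21
G90
G0 X12.835 Y194.299
M3 S578
G1 X24.218 Y194.299 F1997
G1 X24.218 Y122.192
G1 X12.835 Y122.192
G1 X12.835 Y194.299
M5
G0 X91.013 Y70.766
M3 S578
G1 X84.328 Y79.889 F1997
G1 X88.886 Y90.240
G1 X100.129 Y91.468
G1 X106.814 Y82.345
G1 X102.256 Y71.994
G1 X91.013 Y70.766
M5
G0 X22.989 Y124.708
M3 S578
G1 X43.266 Y124.708 F1997
G1 X43.266 Y75.033
G1 X22.989 Y75.033
G1 X22.989 Y124.708
M5
G0 X0.000 Y0.000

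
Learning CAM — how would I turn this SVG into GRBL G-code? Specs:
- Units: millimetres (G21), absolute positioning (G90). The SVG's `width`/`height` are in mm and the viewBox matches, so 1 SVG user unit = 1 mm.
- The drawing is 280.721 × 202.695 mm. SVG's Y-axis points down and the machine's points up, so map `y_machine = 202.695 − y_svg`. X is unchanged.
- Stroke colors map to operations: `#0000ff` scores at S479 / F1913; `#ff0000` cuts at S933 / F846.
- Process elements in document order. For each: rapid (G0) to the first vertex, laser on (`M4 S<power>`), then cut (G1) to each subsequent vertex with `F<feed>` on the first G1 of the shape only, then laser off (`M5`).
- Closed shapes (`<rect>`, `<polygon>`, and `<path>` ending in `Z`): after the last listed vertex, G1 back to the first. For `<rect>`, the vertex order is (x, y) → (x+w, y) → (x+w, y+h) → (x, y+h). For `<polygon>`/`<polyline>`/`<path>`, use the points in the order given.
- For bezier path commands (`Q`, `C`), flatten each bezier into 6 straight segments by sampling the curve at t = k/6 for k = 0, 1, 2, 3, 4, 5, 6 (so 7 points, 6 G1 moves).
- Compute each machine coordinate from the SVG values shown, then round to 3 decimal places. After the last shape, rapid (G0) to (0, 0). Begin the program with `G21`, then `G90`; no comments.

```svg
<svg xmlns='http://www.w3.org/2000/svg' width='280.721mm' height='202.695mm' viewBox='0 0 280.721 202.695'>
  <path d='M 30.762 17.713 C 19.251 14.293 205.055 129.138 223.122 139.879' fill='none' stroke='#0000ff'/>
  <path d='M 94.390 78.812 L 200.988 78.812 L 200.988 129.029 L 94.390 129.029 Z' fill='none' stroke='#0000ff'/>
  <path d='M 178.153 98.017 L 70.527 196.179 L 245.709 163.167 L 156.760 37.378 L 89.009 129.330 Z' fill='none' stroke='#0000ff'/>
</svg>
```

G21
G90
G0 X30.762 Y184.982
M4 S479
G1 X39.759 Y177.866 F1913
G1 X71.502 Y157.216
G1 X115.850 Y129.209
G1 X162.663 Y100.022
G1 X201.800 Y75.832
G1 X223.122 Y62.816
M5
G0 X94.390 Y123.883
M4 S479
G1 X200.988 Y123.883 F1913
G1 X200.988 Y73.666
G1 X94.390 Y73.666
G1 X94.390 Y123.883
M5
G0 X178.153 Y104.678
M4 S479
G1 X70.527 Y6.516 F1913
G1 X245.709 Y39.528
G1 X156.760 Y165.317
G1 X89.009 Y73.365
G1 X178.153 Y104.678
M5
G0 X0.000 Y0.000

1 u = 1 mm; y_m = 202.695 − y.

[1] `<path>` cubic bezier, #0000ff→score S479 F1913: (30.762,184.982) → (39.759,177.866) → (71.502,157.216) → (115.850,129.209) → (162.663,100.022) → (201.800,75.832) → (223.122,62.816)

[2] `<path>` rectangle, #0000ff→score S479 F1913: (94.390,123.883) → (200.988,123.883) → (200.988,73.666) → (94.390,73.666) → (94.390,123.883) (closed)

[3] `<path>` closed polygon, #0000ff→score S479 F1913: (178.153,104.678) → (70.527,6.516) → (245.709,39.528) → (156.760,165.317) → (89.009,73.365) → (178.153,104.678) (closed)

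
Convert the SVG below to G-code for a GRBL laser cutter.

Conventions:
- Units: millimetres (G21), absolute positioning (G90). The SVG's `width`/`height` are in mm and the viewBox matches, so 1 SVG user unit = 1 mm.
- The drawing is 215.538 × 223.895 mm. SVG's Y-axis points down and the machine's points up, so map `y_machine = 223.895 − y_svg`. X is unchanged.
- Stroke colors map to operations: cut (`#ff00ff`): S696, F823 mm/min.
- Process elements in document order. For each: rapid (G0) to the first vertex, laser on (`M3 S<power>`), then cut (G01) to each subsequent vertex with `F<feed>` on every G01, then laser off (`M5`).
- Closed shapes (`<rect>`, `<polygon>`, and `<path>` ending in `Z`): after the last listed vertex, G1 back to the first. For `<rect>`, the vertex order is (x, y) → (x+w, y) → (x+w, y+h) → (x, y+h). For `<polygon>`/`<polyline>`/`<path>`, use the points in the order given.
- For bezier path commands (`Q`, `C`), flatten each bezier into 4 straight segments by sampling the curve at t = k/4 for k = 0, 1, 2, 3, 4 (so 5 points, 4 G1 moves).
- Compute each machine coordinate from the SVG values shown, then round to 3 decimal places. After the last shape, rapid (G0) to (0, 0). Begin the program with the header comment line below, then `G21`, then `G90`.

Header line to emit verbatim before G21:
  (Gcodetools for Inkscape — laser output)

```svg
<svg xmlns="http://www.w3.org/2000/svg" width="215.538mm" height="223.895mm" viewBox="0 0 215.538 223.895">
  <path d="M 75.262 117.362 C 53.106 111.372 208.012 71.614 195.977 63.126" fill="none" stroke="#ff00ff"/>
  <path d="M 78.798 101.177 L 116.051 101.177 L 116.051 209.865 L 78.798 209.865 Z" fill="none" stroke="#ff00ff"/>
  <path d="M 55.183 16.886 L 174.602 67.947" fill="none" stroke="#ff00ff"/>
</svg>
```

1 u = 1 mm; y_m = 223.895 − y.

[1] `<path>` cubic bezier, #ff00ff→cut S696 F823: (75.262,106.533) → (86.469,116.341) → (131.824,132.714) → (179.077,149.556) → (195.977,160.769)

[2] `<path>` rectangle, #ff00ff→cut S696 F823: (78.798,122.718) → (116.051,122.718) → (116.051,14.030) → (78.798,14.030) → (78.798,122.718) (closed)

[3] `<path>` line segment, #ff00ff→cut S696 F823: (55.183,207.009) → (174.602,155.948)

(Gcodetools for Inkscape — laser output)
G21
G90
G0 X75.262 Y106.533
M3 S696
G01 X86.469 Y116.341 F823
G01 X131.824 Y132.714 F823
G01 X179.077 Y149.556 F823
G01 X195.977 Y160.769 F823
M5
G0 X78.798 Y122.718
M3 S696
G01 X116.051 Y122.718 F823
G01 X116.051 Y14.030 F823
G01 X78.798 Y14.030 F823
G01 X78.798 Y122.718 F823
M5
G0 X55.183 Y207.009
M3 S696
G01 X174.602 Y155.948 F823
M5
G0 X0.000 Y0.000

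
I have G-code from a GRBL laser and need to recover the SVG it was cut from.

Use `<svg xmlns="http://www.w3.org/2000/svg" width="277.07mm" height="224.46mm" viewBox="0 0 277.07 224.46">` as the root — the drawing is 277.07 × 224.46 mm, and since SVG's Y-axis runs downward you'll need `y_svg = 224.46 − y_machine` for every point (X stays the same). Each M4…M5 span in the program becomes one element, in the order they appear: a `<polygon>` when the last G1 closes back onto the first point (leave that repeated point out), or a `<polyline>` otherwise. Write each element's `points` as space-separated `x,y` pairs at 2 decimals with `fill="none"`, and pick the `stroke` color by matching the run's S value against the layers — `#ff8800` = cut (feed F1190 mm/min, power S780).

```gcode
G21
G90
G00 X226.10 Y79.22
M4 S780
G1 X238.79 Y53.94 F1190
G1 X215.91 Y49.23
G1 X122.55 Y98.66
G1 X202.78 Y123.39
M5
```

y_svg = 224.46 − y_m. Every run uses S780, so all elements get stroke `#ff8800` (cut).

[1] open run; points: 226.10,145.24 238.79,170.52 215.91,175.23 122.55,125.80 202.78,101.07

<svg xmlns="http://www.w3.org/2000/svg" width="277.07mm" height="224.46mm" viewBox="0 0 277.07 224.46">
  <polyline points="226.10,145.24 238.79,170.52 215.91,175.23 122.55,125.80 202.78,101.07" fill="none" stroke="#ff8800"/>
</svg>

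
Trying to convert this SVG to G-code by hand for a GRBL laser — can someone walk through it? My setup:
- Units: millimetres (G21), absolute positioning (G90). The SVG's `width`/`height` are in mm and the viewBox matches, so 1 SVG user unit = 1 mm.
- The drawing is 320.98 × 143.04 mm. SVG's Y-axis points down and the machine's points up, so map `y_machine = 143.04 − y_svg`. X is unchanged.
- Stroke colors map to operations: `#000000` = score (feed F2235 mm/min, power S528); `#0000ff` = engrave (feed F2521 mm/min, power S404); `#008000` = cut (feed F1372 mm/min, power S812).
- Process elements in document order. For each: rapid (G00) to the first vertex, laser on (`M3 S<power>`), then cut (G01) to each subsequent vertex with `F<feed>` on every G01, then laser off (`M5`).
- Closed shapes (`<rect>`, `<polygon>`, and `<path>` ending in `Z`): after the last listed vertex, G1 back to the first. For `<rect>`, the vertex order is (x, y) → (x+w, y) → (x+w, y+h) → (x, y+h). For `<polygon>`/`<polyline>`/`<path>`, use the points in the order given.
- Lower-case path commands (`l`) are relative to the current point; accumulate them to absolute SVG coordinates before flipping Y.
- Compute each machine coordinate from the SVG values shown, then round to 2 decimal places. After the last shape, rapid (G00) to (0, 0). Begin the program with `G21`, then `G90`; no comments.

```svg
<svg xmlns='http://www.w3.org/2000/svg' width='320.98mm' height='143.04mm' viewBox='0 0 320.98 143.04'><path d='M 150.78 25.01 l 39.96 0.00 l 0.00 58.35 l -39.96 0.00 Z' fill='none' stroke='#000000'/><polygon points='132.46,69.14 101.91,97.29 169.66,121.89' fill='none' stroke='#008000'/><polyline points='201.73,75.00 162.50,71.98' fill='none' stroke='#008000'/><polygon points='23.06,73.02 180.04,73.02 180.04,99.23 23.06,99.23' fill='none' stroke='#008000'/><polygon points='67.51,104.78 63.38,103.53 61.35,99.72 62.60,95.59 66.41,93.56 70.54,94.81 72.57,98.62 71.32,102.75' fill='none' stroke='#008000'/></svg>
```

Since the viewBox matches the mm dimensions, user units are millimetres directly. The only transform is the Y-flip y_m = 143.04 − y_svg.

Shape 1 is a rectangle drawn with `<path>`. Its stroke #000000 means score at S528, F2235. After flipping Y the toolpath is (150.78,118.03) → (190.74,118.03) → (190.74,59.68) → (150.78,59.68) → (150.78,118.03), returning to the start.

Shape 2 is a closed polygon drawn with `<polygon>`. Its stroke #008000 means cut at S812, F1372. After flipping Y the toolpath is (132.46,73.90) → (101.91,45.75) → (169.66,21.15) → (132.46,73.90), returning to the start.

Shape 3 is a line segment drawn with `<polyline>`. Its stroke #008000 means cut at S812, F1372. After flipping Y the toolpath is (201.73,68.04) → (162.50,71.06).

Shape 4 is a rectangle drawn with `<polygon>`. Its stroke #008000 means cut at S812, F1372. After flipping Y the toolpath is (23.06,70.02) → (180.04,70.02) → (180.04,43.81) → (23.06,43.81) → (23.06,70.02), returning to the start.

Shape 5 is a regular polygon drawn with `<polygon>`. Its stroke #008000 means cut at S812, F1372. After flipping Y the toolpath is (67.51,38.26) → (63.38,39.51) → (61.35,43.32) → (62.60,47.45) → (66.41,49.48) → (70.54,48.23) → (72.57,44.42) → (71.32,40.29) → (67.51,38.26), returning to the start.

G21
G90
G00 X150.78 Y118.03
M3 S528
G01 X190.74 Y118.03 F2235
G01 X190.74 Y59.68 F2235
G01 X150.78 Y59.68 F2235
G01 X150.78 Y118.03 F2235
M5
G00 X132.46 Y73.90
M3 S812
G01 X101.91 Y45.75 F1372
G01 X169.66 Y21.15 F1372
G01 X132.46 Y73.90 F1372
M5
G00 X201.73 Y68.04
M3 S812
G01 X162.50 Y71.06 F1372
M5
G00 X23.06 Y70.02
M3 S812
G01 X180.04 Y70.02 F1372
G01 X180.04 Y43.81 F1372
G01 X23.06 Y43.81 F1372
G01 X23.06 Y70.02 F1372
M5
G00 X67.51 Y38.26
M3 S812
G01 X63.38 Y39.51 F1372
G01 X61.35 Y43.32 F1372
G01 X62.60 Y47.45 F1372
G01 X66.41 Y49.48 F1372
G01 X70.54 Y48.23 F1372
G01 X72.57 Y44.42 F1372
G01 X71.32 Y40.29 F1372
G01 X67.51 Y38.26 F1372
M5
G00 X0.00 Y0.00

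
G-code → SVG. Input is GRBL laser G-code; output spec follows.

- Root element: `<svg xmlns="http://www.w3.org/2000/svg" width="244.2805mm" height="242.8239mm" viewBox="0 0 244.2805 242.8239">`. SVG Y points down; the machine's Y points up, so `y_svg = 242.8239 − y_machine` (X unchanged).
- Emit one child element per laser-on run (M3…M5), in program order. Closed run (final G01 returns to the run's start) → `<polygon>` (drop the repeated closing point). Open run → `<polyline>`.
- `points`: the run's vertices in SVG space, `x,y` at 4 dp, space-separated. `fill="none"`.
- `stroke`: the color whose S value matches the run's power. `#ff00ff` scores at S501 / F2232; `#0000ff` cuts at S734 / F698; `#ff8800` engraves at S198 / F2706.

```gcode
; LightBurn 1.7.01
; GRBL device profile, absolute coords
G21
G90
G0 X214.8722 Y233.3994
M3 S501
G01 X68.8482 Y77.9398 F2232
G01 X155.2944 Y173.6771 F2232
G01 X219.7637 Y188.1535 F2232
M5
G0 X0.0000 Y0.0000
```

<svg xmlns="http://www.w3.org/2000/svg" width="244.2805mm" height="242.8239mm" viewBox="0 0 244.2805 242.8239">
  <polyline points="214.8722,9.4245 68.8482,164.8841 155.2944,69.1468 219.7637,54.6704" fill="none" stroke="#ff00ff"/>
</svg>

Machine Y-up, SVG Y-down with viewBox height 242.8239, so y_svg = 242.8239 − y_machine; X carries over. Every run uses S501, so all elements get stroke `#ff00ff` (score).

Run 1: The run is open, so emit a `<polyline>` with points (Y-flipped): 214.8722,9.4245 68.8482,164.8841 155.2944,69.1468 219.7637,54.6704.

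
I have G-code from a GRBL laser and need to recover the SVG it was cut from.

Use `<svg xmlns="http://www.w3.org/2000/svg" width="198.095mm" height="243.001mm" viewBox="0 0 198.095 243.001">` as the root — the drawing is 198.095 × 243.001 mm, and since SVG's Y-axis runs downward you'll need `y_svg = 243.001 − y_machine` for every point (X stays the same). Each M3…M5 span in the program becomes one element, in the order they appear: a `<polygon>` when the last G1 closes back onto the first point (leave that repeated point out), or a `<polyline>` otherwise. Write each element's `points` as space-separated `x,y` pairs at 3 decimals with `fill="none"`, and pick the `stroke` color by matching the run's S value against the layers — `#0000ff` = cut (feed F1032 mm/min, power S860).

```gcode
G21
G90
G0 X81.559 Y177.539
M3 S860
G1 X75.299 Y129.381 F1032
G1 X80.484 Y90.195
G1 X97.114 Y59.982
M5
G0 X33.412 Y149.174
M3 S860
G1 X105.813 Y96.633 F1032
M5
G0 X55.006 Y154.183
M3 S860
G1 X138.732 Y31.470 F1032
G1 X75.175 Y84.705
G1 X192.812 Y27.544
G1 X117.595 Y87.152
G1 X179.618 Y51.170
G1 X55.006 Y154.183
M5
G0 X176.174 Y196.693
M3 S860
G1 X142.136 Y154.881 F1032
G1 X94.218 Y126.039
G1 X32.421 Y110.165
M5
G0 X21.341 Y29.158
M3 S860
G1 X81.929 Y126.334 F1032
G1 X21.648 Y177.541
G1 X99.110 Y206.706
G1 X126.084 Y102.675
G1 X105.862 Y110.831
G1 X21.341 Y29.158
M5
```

y_svg = 243.001 − y_m. Every run uses S860, so all elements get stroke `#0000ff` (cut).

[1] open run; points: 81.559,65.462 75.299,113.620 80.484,152.806 97.114,183.019

[2] open run; points: 33.412,93.827 105.813,146.368

[3] closed run; points: 55.006,88.818 138.732,211.531 75.175,158.296 192.812,215.457 117.595,155.849 179.618,191.831

[4] open run; points: 176.174,46.308 142.136,88.120 94.218,116.962 32.421,132.836

[5] closed run; points: 21.341,213.843 81.929,116.667 21.648,65.460 99.110,36.295 126.084,140.326 105.862,132.170

<svg xmlns="http://www.w3.org/2000/svg" width="198.095mm" height="243.001mm" viewBox="0 0 198.095 243.001">
  <polyline points="81.559,65.462 75.299,113.620 80.484,152.806 97.114,183.019" fill="none" stroke="#0000ff"/>
  <polyline points="33.412,93.827 105.813,146.368" fill="none" stroke="#0000ff"/>
  <polygon points="55.006,88.818 138.732,211.531 75.175,158.296 192.812,215.457 117.595,155.849 179.618,191.831" fill="none" stroke="#0000ff"/>
  <polyline points="176.174,46.308 142.136,88.120 94.218,116.962 32.421,132.836" fill="none" stroke="#0000ff"/>
  <polygon points="21.341,213.843 81.929,116.667 21.648,65.460 99.110,36.295 126.084,140.326 105.862,132.170" fill="none" stroke="#0000ff"/>
</svg>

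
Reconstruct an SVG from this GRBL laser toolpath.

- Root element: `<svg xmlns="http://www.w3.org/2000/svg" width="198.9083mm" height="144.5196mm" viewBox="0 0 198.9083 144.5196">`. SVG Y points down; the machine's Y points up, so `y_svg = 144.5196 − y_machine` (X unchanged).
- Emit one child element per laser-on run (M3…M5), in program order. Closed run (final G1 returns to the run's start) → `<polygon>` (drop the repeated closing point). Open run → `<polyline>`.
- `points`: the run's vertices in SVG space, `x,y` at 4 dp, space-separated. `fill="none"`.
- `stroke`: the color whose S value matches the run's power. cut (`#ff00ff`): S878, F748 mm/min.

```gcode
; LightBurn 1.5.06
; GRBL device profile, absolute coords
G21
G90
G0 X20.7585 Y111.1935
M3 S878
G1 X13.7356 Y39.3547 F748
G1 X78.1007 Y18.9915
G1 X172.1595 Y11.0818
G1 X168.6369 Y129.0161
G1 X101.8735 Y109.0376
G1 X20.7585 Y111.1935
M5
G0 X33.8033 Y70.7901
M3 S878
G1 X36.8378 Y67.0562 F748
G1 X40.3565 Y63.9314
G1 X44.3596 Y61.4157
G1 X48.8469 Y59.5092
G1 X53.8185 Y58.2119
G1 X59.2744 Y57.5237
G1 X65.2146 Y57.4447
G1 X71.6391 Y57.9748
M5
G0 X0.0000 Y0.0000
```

Machine Y-up, SVG Y-down with viewBox height 144.5196, so y_svg = 144.5196 − y_machine; X carries over. Every run uses S878, so all elements get stroke `#ff00ff` (cut).

Run 1: The run returns to its start, so emit a `<polygon>` with points (Y-flipped): 20.7585,33.3261 13.7356,105.1649 78.1007,125.5281 172.1595,133.4378 168.6369,15.5035 101.8735,35.4820.

Run 2: The run is open, so emit a `<polyline>` with points (Y-flipped): 33.8033,73.7295 36.8378,77.4634 40.3565,80.5882 44.3596,83.1039 48.8469,85.0104 53.8185,86.3077 59.2744,86.9959 65.2146,87.0749 71.6391,86.5448.

<svg xmlns="http://www.w3.org/2000/svg" width="198.9083mm" height="144.5196mm" viewBox="0 0 198.9083 144.5196">
  <polygon points="20.7585,33.3261 13.7356,105.1649 78.1007,125.5281 172.1595,133.4378 168.6369,15.5035 101.8735,35.4820" fill="none" stroke="#ff00ff"/>
  <polyline points="33.8033,73.7295 36.8378,77.4634 40.3565,80.5882 44.3596,83.1039 48.8469,85.0104 53.8185,86.3077 59.2744,86.9959 65.2146,87.0749 71.6391,86.5448" fill="none" stroke="#ff00ff"/>
</svg>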